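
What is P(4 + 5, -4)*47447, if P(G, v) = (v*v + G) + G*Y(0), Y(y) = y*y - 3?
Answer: -94894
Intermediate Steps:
Y(y) = -3 + y**2 (Y(y) = y**2 - 3 = -3 + y**2)
P(G, v) = v**2 - 2*G (P(G, v) = (v*v + G) + G*(-3 + 0**2) = (v**2 + G) + G*(-3 + 0) = (G + v**2) + G*(-3) = (G + v**2) - 3*G = v**2 - 2*G)
P(4 + 5, -4)*47447 = ((-4)**2 - 2*(4 + 5))*47447 = (16 - 2*9)*47447 = (16 - 18)*47447 = -2*47447 = -94894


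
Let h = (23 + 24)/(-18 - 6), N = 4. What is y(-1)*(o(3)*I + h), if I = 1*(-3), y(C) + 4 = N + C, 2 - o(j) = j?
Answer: -25/24 ≈ -1.0417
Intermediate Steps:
o(j) = 2 - j
y(C) = C (y(C) = -4 + (4 + C) = C)
h = -47/24 (h = 47/(-24) = 47*(-1/24) = -47/24 ≈ -1.9583)
I = -3
y(-1)*(o(3)*I + h) = -((2 - 1*3)*(-3) - 47/24) = -((2 - 3)*(-3) - 47/24) = -(-1*(-3) - 47/24) = -(3 - 47/24) = -1*25/24 = -25/24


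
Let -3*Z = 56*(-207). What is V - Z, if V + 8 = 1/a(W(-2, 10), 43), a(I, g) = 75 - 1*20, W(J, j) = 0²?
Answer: -212959/55 ≈ -3872.0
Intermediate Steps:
W(J, j) = 0
a(I, g) = 55 (a(I, g) = 75 - 20 = 55)
Z = 3864 (Z = -56*(-207)/3 = -⅓*(-11592) = 3864)
V = -439/55 (V = -8 + 1/55 = -439/55 ≈ -7.9818)
V - Z = -439/55 - 1*3864 = -439/55 - 3864 = -212959/55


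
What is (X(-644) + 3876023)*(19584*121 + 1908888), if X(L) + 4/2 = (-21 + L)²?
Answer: 18475840059792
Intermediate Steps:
X(L) = -2 + (-21 + L)²
(X(-644) + 3876023)*(19584*121 + 1908888) = ((-2 + (-21 - 644)²) + 3876023)*(19584*121 + 1908888) = ((-2 + (-665)²) + 3876023)*(2369664 + 1908888) = ((-2 + 442225) + 3876023)*4278552 = (442223 + 3876023)*4278552 = 4318246*4278552 = 18475840059792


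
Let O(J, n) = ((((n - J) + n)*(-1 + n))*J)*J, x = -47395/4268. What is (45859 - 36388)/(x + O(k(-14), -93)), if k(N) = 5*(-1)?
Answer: 40422228/1815346405 ≈ 0.022267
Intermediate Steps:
k(N) = -5
x = -47395/4268 (x = -47395*1/4268 = -47395/4268 ≈ -11.105)
O(J, n) = J**2*(-1 + n)*(-J + 2*n) (O(J, n) = (((-J + 2*n)*(-1 + n))*J)*J = (((-1 + n)*(-J + 2*n))*J)*J = (J*(-1 + n)*(-J + 2*n))*J = J**2*(-1 + n)*(-J + 2*n))
(45859 - 36388)/(x + O(k(-14), -93)) = (45859 - 36388)/(-47395/4268 + (-5)**2*(-5 - 2*(-93) + 2*(-93)**2 - 1*(-5)*(-93))) = 9471/(-47395/4268 + 25*(-5 + 186 + 2*8649 - 465)) = 9471/(-47395/4268 + 25*(-5 + 186 + 17298 - 465)) = 9471/(-47395/4268 + 25*17014) = 9471/(-47395/4268 + 425350) = 9471/(1815346405/4268) = 9471*(4268/1815346405) = 40422228/1815346405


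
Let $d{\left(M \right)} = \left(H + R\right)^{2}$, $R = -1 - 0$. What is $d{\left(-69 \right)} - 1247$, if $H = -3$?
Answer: $-1231$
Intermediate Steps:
$R = -1$ ($R = -1 + 0 = -1$)
$d{\left(M \right)} = 16$ ($d{\left(M \right)} = \left(-3 - 1\right)^{2} = \left(-4\right)^{2} = 16$)
$d{\left(-69 \right)} - 1247 = 16 - 1247 = -1231$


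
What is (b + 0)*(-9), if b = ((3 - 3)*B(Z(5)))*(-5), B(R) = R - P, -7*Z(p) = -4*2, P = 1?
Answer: 0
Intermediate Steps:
Z(p) = 8/7 (Z(p) = -(-4)*2/7 = -⅐*(-8) = 8/7)
B(R) = -1 + R (B(R) = R - 1*1 = R - 1 = -1 + R)
b = 0 (b = ((3 - 3)*(-1 + 8/7))*(-5) = (0*(⅐))*(-5) = 0*(-5) = 0)
(b + 0)*(-9) = (0 + 0)*(-9) = 0*(-9) = 0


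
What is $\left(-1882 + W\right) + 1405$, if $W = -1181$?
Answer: $-1658$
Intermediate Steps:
$\left(-1882 + W\right) + 1405 = \left(-1882 - 1181\right) + 1405 = -3063 + 1405 = -1658$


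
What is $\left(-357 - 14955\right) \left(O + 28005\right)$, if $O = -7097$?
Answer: $-320143296$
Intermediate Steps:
$\left(-357 - 14955\right) \left(O + 28005\right) = \left(-357 - 14955\right) \left(-7097 + 28005\right) = \left(-15312\right) 20908 = -320143296$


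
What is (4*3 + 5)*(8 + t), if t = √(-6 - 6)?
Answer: 136 + 34*I*√3 ≈ 136.0 + 58.89*I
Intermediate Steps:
t = 2*I*√3 (t = √(-12) = 2*I*√3 ≈ 3.4641*I)
(4*3 + 5)*(8 + t) = (4*3 + 5)*(8 + 2*I*√3) = (12 + 5)*(8 + 2*I*√3) = 17*(8 + 2*I*√3) = 136 + 34*I*√3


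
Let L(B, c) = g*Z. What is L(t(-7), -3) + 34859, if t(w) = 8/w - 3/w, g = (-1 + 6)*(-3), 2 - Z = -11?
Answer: 34664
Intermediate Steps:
Z = 13 (Z = 2 - 1*(-11) = 2 + 11 = 13)
g = -15 (g = 5*(-3) = -15)
t(w) = 5/w
L(B, c) = -195 (L(B, c) = -15*13 = -195)
L(t(-7), -3) + 34859 = -195 + 34859 = 34664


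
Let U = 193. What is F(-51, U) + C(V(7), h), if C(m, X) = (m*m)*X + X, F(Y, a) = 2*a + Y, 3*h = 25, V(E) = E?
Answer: 2255/3 ≈ 751.67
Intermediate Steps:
h = 25/3 (h = (⅓)*25 = 25/3 ≈ 8.3333)
F(Y, a) = Y + 2*a
C(m, X) = X + X*m² (C(m, X) = m²*X + X = X*m² + X = X + X*m²)
F(-51, U) + C(V(7), h) = (-51 + 2*193) + 25*(1 + 7²)/3 = (-51 + 386) + 25*(1 + 49)/3 = 335 + (25/3)*50 = 335 + 1250/3 = 2255/3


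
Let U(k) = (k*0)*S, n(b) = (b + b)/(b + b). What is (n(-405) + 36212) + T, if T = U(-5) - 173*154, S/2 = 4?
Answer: 9571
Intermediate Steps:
S = 8 (S = 2*4 = 8)
n(b) = 1 (n(b) = (2*b)/((2*b)) = (2*b)*(1/(2*b)) = 1)
U(k) = 0 (U(k) = (k*0)*8 = 0*8 = 0)
T = -26642 (T = 0 - 173*154 = 0 - 26642 = -26642)
(n(-405) + 36212) + T = (1 + 36212) - 26642 = 36213 - 26642 = 9571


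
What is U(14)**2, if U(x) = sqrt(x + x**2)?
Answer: 210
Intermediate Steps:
U(14)**2 = (sqrt(14*(1 + 14)))**2 = (sqrt(14*15))**2 = (sqrt(210))**2 = 210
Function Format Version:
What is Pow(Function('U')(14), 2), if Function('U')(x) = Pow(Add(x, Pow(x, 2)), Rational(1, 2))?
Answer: 210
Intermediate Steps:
Pow(Function('U')(14), 2) = Pow(Pow(Mul(14, Add(1, 14)), Rational(1, 2)), 2) = Pow(Pow(Mul(14, 15), Rational(1, 2)), 2) = Pow(Pow(210, Rational(1, 2)), 2) = 210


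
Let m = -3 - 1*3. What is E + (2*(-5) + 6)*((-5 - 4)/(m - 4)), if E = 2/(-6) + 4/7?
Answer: -353/105 ≈ -3.3619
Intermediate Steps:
m = -6 (m = -3 - 3 = -6)
E = 5/21 (E = 2*(-⅙) + 4*(⅐) = -⅓ + 4/7 = 5/21 ≈ 0.23810)
E + (2*(-5) + 6)*((-5 - 4)/(m - 4)) = 5/21 + (2*(-5) + 6)*((-5 - 4)/(-6 - 4)) = 5/21 + (-10 + 6)*(-9/(-10)) = 5/21 - (-36)*(-1)/10 = 5/21 - 4*9/10 = 5/21 - 18/5 = -353/105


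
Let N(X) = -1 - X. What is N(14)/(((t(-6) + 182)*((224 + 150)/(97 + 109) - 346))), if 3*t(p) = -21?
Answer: 103/413595 ≈ 0.00024904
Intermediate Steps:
t(p) = -7 (t(p) = (1/3)*(-21) = -7)
N(14)/(((t(-6) + 182)*((224 + 150)/(97 + 109) - 346))) = (-1 - 1*14)/(((-7 + 182)*((224 + 150)/(97 + 109) - 346))) = (-1 - 14)/((175*(374/206 - 346))) = -15*1/(175*(374*(1/206) - 346)) = -15*1/(175*(187/103 - 346)) = -15/(175*(-35451/103)) = -15/(-6203925/103) = -15*(-103/6203925) = 103/413595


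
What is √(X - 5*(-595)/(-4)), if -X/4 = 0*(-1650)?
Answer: 5*I*√119/2 ≈ 27.272*I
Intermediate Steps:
X = 0 (X = -0*(-1650) = -4*0 = 0)
√(X - 5*(-595)/(-4)) = √(0 - 5*(-595)/(-4)) = √(0 + 2975*(-¼)) = √(0 - 2975/4) = √(-2975/4) = 5*I*√119/2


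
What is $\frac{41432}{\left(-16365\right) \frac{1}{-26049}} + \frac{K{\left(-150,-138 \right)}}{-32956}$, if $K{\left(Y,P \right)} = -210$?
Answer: $\frac{846861129649}{12841070} \approx 65949.0$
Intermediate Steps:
$\frac{41432}{\left(-16365\right) \frac{1}{-26049}} + \frac{K{\left(-150,-138 \right)}}{-32956} = \frac{41432}{\left(-16365\right) \frac{1}{-26049}} - \frac{210}{-32956} = \frac{41432}{\left(-16365\right) \left(- \frac{1}{26049}\right)} - - \frac{15}{2354} = \frac{41432}{\frac{5455}{8683}} + \frac{15}{2354} = 41432 \cdot \frac{8683}{5455} + \frac{15}{2354} = \frac{359754056}{5455} + \frac{15}{2354} = \frac{846861129649}{12841070}$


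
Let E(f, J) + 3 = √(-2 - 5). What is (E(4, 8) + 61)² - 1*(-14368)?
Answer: 17725 + 116*I*√7 ≈ 17725.0 + 306.91*I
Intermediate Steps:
E(f, J) = -3 + I*√7 (E(f, J) = -3 + √(-2 - 5) = -3 + √(-7) = -3 + I*√7)
(E(4, 8) + 61)² - 1*(-14368) = ((-3 + I*√7) + 61)² - 1*(-14368) = (58 + I*√7)² + 14368 = 14368 + (58 + I*√7)²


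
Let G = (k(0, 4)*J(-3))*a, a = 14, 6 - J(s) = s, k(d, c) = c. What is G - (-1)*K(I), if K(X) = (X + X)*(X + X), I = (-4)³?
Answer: 16888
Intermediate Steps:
J(s) = 6 - s
I = -64
K(X) = 4*X² (K(X) = (2*X)*(2*X) = 4*X²)
G = 504 (G = (4*(6 - 1*(-3)))*14 = (4*(6 + 3))*14 = (4*9)*14 = 36*14 = 504)
G - (-1)*K(I) = 504 - (-1)*4*(-64)² = 504 - (-1)*4*4096 = 504 - (-1)*16384 = 504 - 1*(-16384) = 504 + 16384 = 16888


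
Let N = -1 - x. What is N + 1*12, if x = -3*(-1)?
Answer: 8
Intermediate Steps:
x = 3
N = -4 (N = -1 - 1*3 = -1 - 3 = -4)
N + 1*12 = -4 + 1*12 = -4 + 12 = 8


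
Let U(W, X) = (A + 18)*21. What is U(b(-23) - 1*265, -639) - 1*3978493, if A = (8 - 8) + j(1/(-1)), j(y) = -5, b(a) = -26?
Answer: -3978220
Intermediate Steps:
A = -5 (A = (8 - 8) - 5 = 0 - 5 = -5)
U(W, X) = 273 (U(W, X) = (-5 + 18)*21 = 13*21 = 273)
U(b(-23) - 1*265, -639) - 1*3978493 = 273 - 1*3978493 = 273 - 3978493 = -3978220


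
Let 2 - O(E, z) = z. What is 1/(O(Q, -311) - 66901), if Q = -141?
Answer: -1/66588 ≈ -1.5018e-5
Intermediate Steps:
O(E, z) = 2 - z
1/(O(Q, -311) - 66901) = 1/((2 - 1*(-311)) - 66901) = 1/((2 + 311) - 66901) = 1/(313 - 66901) = 1/(-66588) = -1/66588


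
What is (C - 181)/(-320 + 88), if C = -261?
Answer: 221/116 ≈ 1.9052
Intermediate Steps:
(C - 181)/(-320 + 88) = (-261 - 181)/(-320 + 88) = -442/(-232) = -442*(-1/232) = 221/116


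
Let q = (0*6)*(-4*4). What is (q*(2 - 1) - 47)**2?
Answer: 2209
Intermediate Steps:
q = 0 (q = 0*(-16) = 0)
(q*(2 - 1) - 47)**2 = (0*(2 - 1) - 47)**2 = (0*1 - 47)**2 = (0 - 47)**2 = (-47)**2 = 2209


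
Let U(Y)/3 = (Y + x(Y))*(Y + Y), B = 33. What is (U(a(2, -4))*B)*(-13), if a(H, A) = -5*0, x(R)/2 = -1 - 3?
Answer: 0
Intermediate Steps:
x(R) = -8 (x(R) = 2*(-1 - 3) = 2*(-4) = -8)
a(H, A) = 0
U(Y) = 6*Y*(-8 + Y) (U(Y) = 3*((Y - 8)*(Y + Y)) = 3*((-8 + Y)*(2*Y)) = 3*(2*Y*(-8 + Y)) = 6*Y*(-8 + Y))
(U(a(2, -4))*B)*(-13) = ((6*0*(-8 + 0))*33)*(-13) = ((6*0*(-8))*33)*(-13) = (0*33)*(-13) = 0*(-13) = 0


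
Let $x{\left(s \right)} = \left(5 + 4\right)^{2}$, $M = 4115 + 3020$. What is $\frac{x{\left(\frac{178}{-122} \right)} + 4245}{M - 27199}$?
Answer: $- \frac{721}{3344} \approx -0.21561$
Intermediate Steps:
$M = 7135$
$x{\left(s \right)} = 81$ ($x{\left(s \right)} = 9^{2} = 81$)
$\frac{x{\left(\frac{178}{-122} \right)} + 4245}{M - 27199} = \frac{81 + 4245}{7135 - 27199} = \frac{4326}{-20064} = 4326 \left(- \frac{1}{20064}\right) = - \frac{721}{3344}$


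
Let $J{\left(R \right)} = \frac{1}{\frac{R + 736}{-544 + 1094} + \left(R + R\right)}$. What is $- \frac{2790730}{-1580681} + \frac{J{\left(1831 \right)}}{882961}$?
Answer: $\frac{4969280754490125060}{2814621146049242147} \approx 1.7655$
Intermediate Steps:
$J{\left(R \right)} = \frac{1}{\frac{368}{275} + \frac{1101 R}{550}}$ ($J{\left(R \right)} = \frac{1}{\frac{736 + R}{550} + 2 R} = \frac{1}{\left(736 + R\right) \frac{1}{550} + 2 R} = \frac{1}{\left(\frac{368}{275} + \frac{R}{550}\right) + 2 R} = \frac{1}{\frac{368}{275} + \frac{1101 R}{550}}$)
$- \frac{2790730}{-1580681} + \frac{J{\left(1831 \right)}}{882961} = - \frac{2790730}{-1580681} + \frac{550 \frac{1}{736 + 1101 \cdot 1831}}{882961} = \left(-2790730\right) \left(- \frac{1}{1580681}\right) + \frac{550}{736 + 2015931} \cdot \frac{1}{882961} = \frac{2790730}{1580681} + \frac{550}{2016667} \cdot \frac{1}{882961} = \frac{2790730}{1580681} + \frac{550}{1780638310987} = \frac{4969280754490125060}{2814621146049242147}$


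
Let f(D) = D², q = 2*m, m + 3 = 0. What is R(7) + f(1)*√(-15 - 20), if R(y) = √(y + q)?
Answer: 1 + I*√35 ≈ 1.0 + 5.9161*I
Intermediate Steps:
m = -3 (m = -3 + 0 = -3)
q = -6 (q = 2*(-3) = -6)
R(y) = √(-6 + y) (R(y) = √(y - 6) = √(-6 + y))
R(7) + f(1)*√(-15 - 20) = √(-6 + 7) + 1²*√(-15 - 20) = √1 + 1*√(-35) = 1 + 1*(I*√35) = 1 + I*√35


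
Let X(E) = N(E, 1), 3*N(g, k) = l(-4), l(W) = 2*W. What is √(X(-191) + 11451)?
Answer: √103035/3 ≈ 107.00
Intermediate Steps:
N(g, k) = -8/3 (N(g, k) = (2*(-4))/3 = (⅓)*(-8) = -8/3)
X(E) = -8/3
√(X(-191) + 11451) = √(-8/3 + 11451) = √(34345/3) = √103035/3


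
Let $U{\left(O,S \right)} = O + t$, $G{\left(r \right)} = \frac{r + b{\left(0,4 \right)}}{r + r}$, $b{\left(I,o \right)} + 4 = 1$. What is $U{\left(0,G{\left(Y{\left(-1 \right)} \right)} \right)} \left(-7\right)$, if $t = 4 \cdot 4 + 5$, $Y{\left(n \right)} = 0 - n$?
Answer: $-147$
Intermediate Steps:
$Y{\left(n \right)} = - n$
$t = 21$ ($t = 16 + 5 = 21$)
$b{\left(I,o \right)} = -3$ ($b{\left(I,o \right)} = -4 + 1 = -3$)
$G{\left(r \right)} = \frac{-3 + r}{2 r}$ ($G{\left(r \right)} = \frac{r - 3}{r + r} = \frac{-3 + r}{2 r}$)
$U{\left(O,S \right)} = 21 + O$ ($U{\left(O,S \right)} = O + 21 = 21 + O$)
$U{\left(0,G{\left(Y{\left(-1 \right)} \right)} \right)} \left(-7\right) = \left(21 + 0\right) \left(-7\right) = 21 \left(-7\right) = -147$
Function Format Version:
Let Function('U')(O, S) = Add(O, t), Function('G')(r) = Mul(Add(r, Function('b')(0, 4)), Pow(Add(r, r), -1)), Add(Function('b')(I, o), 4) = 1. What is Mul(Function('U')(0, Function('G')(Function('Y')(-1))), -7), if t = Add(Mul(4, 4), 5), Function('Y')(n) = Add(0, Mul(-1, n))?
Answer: -147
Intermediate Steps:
Function('Y')(n) = Mul(-1, n)
t = 21 (t = Add(16, 5) = 21)
Function('b')(I, o) = -3 (Function('b')(I, o) = Add(-4, 1) = -3)
Function('G')(r) = Mul(Rational(1, 2), Pow(r, -1), Add(-3, r)) (Function('G')(r) = Mul(Add(r, -3), Pow(Add(r, r), -1)) = Mul(Add(-3, r), Pow(Mul(2, r), -1)) = Mul(Add(-3, r), Mul(Rational(1, 2), Pow(r, -1))) = Mul(Rational(1, 2), Pow(r, -1), Add(-3, r)))
Function('U')(O, S) = Add(21, O) (Function('U')(O, S) = Add(O, 21) = Add(21, O))
Mul(Function('U')(0, Function('G')(Function('Y')(-1))), -7) = Mul(Add(21, 0), -7) = Mul(21, -7) = -147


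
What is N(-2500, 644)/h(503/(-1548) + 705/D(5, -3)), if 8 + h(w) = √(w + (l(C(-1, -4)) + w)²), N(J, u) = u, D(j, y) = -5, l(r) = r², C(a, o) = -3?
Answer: 12345758208/41466994957 + 996912*√41620358413/41466994957 ≈ 5.2024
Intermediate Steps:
h(w) = -8 + √(w + (9 + w)²) (h(w) = -8 + √(w + ((-3)² + w)²) = -8 + √(w + (9 + w)²))
N(-2500, 644)/h(503/(-1548) + 705/D(5, -3)) = 644/(-8 + √((503/(-1548) + 705/(-5)) + (9 + (503/(-1548) + 705/(-5)))²)) = 644/(-8 + √((503*(-1/1548) + 705*(-⅕)) + (9 + (503*(-1/1548) + 705*(-⅕)))²)) = 644/(-8 + √((-503/1548 - 141) + (9 + (-503/1548 - 141))²)) = 644/(-8 + √(-218771/1548 + (9 - 218771/1548)²)) = 644/(-8 + √(-218771/1548 + (-204839/1548)²)) = 644/(-8 + √(-218771/1548 + 41959015921/2396304)) = 644/(-8 + √(41620358413/2396304)) = 644/(-8 + √41620358413/1548)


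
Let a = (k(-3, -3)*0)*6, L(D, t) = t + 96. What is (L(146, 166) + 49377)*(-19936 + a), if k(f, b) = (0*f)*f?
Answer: -989603104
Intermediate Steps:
L(D, t) = 96 + t
k(f, b) = 0 (k(f, b) = 0*f = 0)
a = 0 (a = (0*0)*6 = 0*6 = 0)
(L(146, 166) + 49377)*(-19936 + a) = ((96 + 166) + 49377)*(-19936 + 0) = (262 + 49377)*(-19936) = 49639*(-19936) = -989603104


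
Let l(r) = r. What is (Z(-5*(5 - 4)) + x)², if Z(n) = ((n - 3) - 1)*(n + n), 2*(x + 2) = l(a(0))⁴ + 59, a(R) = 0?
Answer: 55225/4 ≈ 13806.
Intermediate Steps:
x = 55/2 (x = -2 + (0⁴ + 59)/2 = -2 + (0 + 59)/2 = -2 + (½)*59 = -2 + 59/2 = 55/2 ≈ 27.500)
Z(n) = 2*n*(-4 + n) (Z(n) = ((-3 + n) - 1)*(2*n) = (-4 + n)*(2*n) = 2*n*(-4 + n))
(Z(-5*(5 - 4)) + x)² = (2*(-5*(5 - 4))*(-4 - 5*(5 - 4)) + 55/2)² = (2*(-5*1)*(-4 - 5*1) + 55/2)² = (2*(-5)*(-4 - 5) + 55/2)² = (2*(-5)*(-9) + 55/2)² = (90 + 55/2)² = (235/2)² = 55225/4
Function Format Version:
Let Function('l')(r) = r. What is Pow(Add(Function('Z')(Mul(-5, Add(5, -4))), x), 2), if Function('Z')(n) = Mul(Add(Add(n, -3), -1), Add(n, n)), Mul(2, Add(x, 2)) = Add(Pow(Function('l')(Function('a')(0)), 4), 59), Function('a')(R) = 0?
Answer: Rational(55225, 4) ≈ 13806.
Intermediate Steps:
x = Rational(55, 2) (x = Add(-2, Mul(Rational(1, 2), Add(Pow(0, 4), 59))) = Add(-2, Mul(Rational(1, 2), Add(0, 59))) = Add(-2, Mul(Rational(1, 2), 59)) = Add(-2, Rational(59, 2)) = Rational(55, 2) ≈ 27.500)
Function('Z')(n) = Mul(2, n, Add(-4, n)) (Function('Z')(n) = Mul(Add(Add(-3, n), -1), Mul(2, n)) = Mul(Add(-4, n), Mul(2, n)) = Mul(2, n, Add(-4, n)))
Pow(Add(Function('Z')(Mul(-5, Add(5, -4))), x), 2) = Pow(Add(Mul(2, Mul(-5, Add(5, -4)), Add(-4, Mul(-5, Add(5, -4)))), Rational(55, 2)), 2) = Pow(Add(Mul(2, Mul(-5, 1), Add(-4, Mul(-5, 1))), Rational(55, 2)), 2) = Pow(Add(Mul(2, -5, Add(-4, -5)), Rational(55, 2)), 2) = Pow(Add(Mul(2, -5, -9), Rational(55, 2)), 2) = Pow(Add(90, Rational(55, 2)), 2) = Pow(Rational(235, 2), 2) = Rational(55225, 4)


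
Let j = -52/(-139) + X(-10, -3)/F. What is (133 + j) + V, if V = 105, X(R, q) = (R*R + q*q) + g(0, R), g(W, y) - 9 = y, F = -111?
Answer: 1220954/5143 ≈ 237.40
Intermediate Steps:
g(W, y) = 9 + y
X(R, q) = 9 + R + R**2 + q**2 (X(R, q) = (R*R + q*q) + (9 + R) = (R**2 + q**2) + (9 + R) = 9 + R + R**2 + q**2)
j = -3080/5143 (j = -52/(-139) + (9 - 10 + (-10)**2 + (-3)**2)/(-111) = -52*(-1/139) + (9 - 10 + 100 + 9)*(-1/111) = 52/139 + 108*(-1/111) = 52/139 - 36/37 = -3080/5143 ≈ -0.59887)
(133 + j) + V = (133 - 3080/5143) + 105 = 680939/5143 + 105 = 1220954/5143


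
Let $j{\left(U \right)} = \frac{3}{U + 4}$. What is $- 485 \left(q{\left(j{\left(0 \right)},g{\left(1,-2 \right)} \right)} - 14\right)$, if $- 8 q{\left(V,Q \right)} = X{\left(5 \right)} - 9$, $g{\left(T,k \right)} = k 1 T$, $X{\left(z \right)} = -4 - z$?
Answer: $\frac{22795}{4} \approx 5698.8$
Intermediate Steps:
$j{\left(U \right)} = \frac{3}{4 + U}$
$g{\left(T,k \right)} = T k$ ($g{\left(T,k \right)} = k T = T k$)
$q{\left(V,Q \right)} = \frac{9}{4}$ ($q{\left(V,Q \right)} = - \frac{\left(-4 - 5\right) - 9}{8} = - \frac{-9 - 9}{8} = \left(- \frac{1}{8}\right) \left(-18\right) = \frac{9}{4}$)
$- 485 \left(q{\left(j{\left(0 \right)},g{\left(1,-2 \right)} \right)} - 14\right) = - 485 \left(\frac{9}{4} - 14\right) = \left(-485\right) \left(- \frac{47}{4}\right) = \frac{22795}{4}$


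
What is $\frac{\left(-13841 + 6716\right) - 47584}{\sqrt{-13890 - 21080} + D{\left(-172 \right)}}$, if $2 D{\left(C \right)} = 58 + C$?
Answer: $\frac{3118413}{38219} + \frac{54709 i \sqrt{34970}}{38219} \approx 81.593 + 267.69 i$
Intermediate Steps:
$D{\left(C \right)} = 29 + \frac{C}{2}$ ($D{\left(C \right)} = \frac{58 + C}{2} = 29 + \frac{C}{2}$)
$\frac{\left(-13841 + 6716\right) - 47584}{\sqrt{-13890 - 21080} + D{\left(-172 \right)}} = \frac{\left(-13841 + 6716\right) - 47584}{\sqrt{-13890 - 21080} + \left(29 + \frac{1}{2} \left(-172\right)\right)} = \frac{-7125 - 47584}{\sqrt{-34970} + \left(29 - 86\right)} = - \frac{54709}{i \sqrt{34970} - 57} = - \frac{54709}{-57 + i \sqrt{34970}}$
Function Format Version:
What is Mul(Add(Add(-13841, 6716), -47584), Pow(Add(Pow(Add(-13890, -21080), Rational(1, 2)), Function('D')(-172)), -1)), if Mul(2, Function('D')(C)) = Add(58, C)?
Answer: Add(Rational(3118413, 38219), Mul(Rational(54709, 38219), I, Pow(34970, Rational(1, 2)))) ≈ Add(81.593, Mul(267.69, I))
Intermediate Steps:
Function('D')(C) = Add(29, Mul(Rational(1, 2), C)) (Function('D')(C) = Mul(Rational(1, 2), Add(58, C)) = Add(29, Mul(Rational(1, 2), C)))
Mul(Add(Add(-13841, 6716), -47584), Pow(Add(Pow(Add(-13890, -21080), Rational(1, 2)), Function('D')(-172)), -1)) = Mul(Add(Add(-13841, 6716), -47584), Pow(Add(Pow(Add(-13890, -21080), Rational(1, 2)), Add(29, Mul(Rational(1, 2), -172))), -1)) = Mul(Add(-7125, -47584), Pow(Add(Pow(-34970, Rational(1, 2)), Add(29, -86)), -1)) = Mul(-54709, Pow(Add(Mul(I, Pow(34970, Rational(1, 2))), -57), -1)) = Mul(-54709, Pow(Add(-57, Mul(I, Pow(34970, Rational(1, 2)))), -1))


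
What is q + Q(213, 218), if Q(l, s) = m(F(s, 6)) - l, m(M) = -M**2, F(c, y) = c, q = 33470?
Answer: -14267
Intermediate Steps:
Q(l, s) = -l - s**2 (Q(l, s) = -s**2 - l = -l - s**2)
q + Q(213, 218) = 33470 + (-1*213 - 1*218**2) = 33470 + (-213 - 1*47524) = 33470 + (-213 - 47524) = 33470 - 47737 = -14267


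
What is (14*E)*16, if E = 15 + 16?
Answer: 6944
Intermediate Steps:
E = 31
(14*E)*16 = (14*31)*16 = 434*16 = 6944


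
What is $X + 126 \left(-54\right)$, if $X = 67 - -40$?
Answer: $-6697$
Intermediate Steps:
$X = 107$ ($X = 67 + 40 = 107$)
$X + 126 \left(-54\right) = 107 + 126 \left(-54\right) = 107 - 6804 = -6697$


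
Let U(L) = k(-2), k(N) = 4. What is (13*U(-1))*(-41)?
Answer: -2132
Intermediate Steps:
U(L) = 4
(13*U(-1))*(-41) = (13*4)*(-41) = 52*(-41) = -2132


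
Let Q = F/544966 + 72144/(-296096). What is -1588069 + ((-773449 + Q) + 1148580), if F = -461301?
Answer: -3058165375226662/2521285199 ≈ -1.2129e+6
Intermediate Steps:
Q = -2748522000/2521285199 (Q = -461301/544966 + 72144/(-296096) = -461301*1/544966 + 72144*(-1/296096) = -461301/544966 - 4509/18506 = -2748522000/2521285199 ≈ -1.0901)
-1588069 + ((-773449 + Q) + 1148580) = -1588069 + ((-773449 - 2748522000/2521285199) + 1148580) = -1588069 + (-1950088264403351/2521285199 + 1148580) = -1588069 + 945809489464069/2521285199 = -3058165375226662/2521285199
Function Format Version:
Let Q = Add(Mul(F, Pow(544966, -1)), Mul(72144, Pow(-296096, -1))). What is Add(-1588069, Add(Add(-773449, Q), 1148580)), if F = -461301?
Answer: Rational(-3058165375226662, 2521285199) ≈ -1.2129e+6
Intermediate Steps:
Q = Rational(-2748522000, 2521285199) (Q = Add(Mul(-461301, Pow(544966, -1)), Mul(72144, Pow(-296096, -1))) = Add(Mul(-461301, Rational(1, 544966)), Mul(72144, Rational(-1, 296096))) = Add(Rational(-461301, 544966), Rational(-4509, 18506)) = Rational(-2748522000, 2521285199) ≈ -1.0901)
Add(-1588069, Add(Add(-773449, Q), 1148580)) = Add(-1588069, Add(Add(-773449, Rational(-2748522000, 2521285199)), 1148580)) = Add(-1588069, Add(Rational(-1950088264403351, 2521285199), 1148580)) = Add(-1588069, Rational(945809489464069, 2521285199)) = Rational(-3058165375226662, 2521285199)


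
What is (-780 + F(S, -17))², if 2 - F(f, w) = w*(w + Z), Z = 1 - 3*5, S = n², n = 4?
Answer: 1703025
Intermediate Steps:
S = 16 (S = 4² = 16)
Z = -14 (Z = 1 - 15 = -14)
F(f, w) = 2 - w*(-14 + w) (F(f, w) = 2 - w*(w - 14) = 2 - w*(-14 + w))
(-780 + F(S, -17))² = (-780 + (2 - 1*(-17)² + 14*(-17)))² = (-780 + (2 - 1*289 - 238))² = (-780 + (2 - 289 - 238))² = (-780 - 525)² = (-1305)² = 1703025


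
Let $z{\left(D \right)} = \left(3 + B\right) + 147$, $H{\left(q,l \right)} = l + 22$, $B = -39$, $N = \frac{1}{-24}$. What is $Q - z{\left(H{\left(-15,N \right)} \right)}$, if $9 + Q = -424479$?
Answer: $-424599$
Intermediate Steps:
$N = - \frac{1}{24} \approx -0.041667$
$Q = -424488$ ($Q = -9 - 424479 = -424488$)
$H{\left(q,l \right)} = 22 + l$
$z{\left(D \right)} = 111$ ($z{\left(D \right)} = \left(3 - 39\right) + 147 = -36 + 147 = 111$)
$Q - z{\left(H{\left(-15,N \right)} \right)} = -424488 - 111 = -424599$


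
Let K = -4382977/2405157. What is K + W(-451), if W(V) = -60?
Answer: -148692397/2405157 ≈ -61.822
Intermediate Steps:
K = -4382977/2405157 (K = -4382977*1/2405157 = -4382977/2405157 ≈ -1.8223)
K + W(-451) = -4382977/2405157 - 60 = -148692397/2405157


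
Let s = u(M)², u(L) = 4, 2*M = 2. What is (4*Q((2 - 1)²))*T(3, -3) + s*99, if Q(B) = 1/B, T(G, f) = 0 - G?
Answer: 1572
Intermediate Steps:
T(G, f) = -G
M = 1 (M = (½)*2 = 1)
s = 16 (s = 4² = 16)
(4*Q((2 - 1)²))*T(3, -3) + s*99 = (4/((2 - 1)²))*(-1*3) + 16*99 = (4/(1²))*(-3) + 1584 = (4/1)*(-3) + 1584 = (4*1)*(-3) + 1584 = 4*(-3) + 1584 = -12 + 1584 = 1572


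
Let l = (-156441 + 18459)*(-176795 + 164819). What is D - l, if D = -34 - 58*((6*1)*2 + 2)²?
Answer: -1652483834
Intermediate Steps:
D = -11402 (D = -34 - 58*(6*2 + 2)² = -34 - 58*(12 + 2)² = -34 - 58*14² = -34 - 58*196 = -34 - 11368 = -11402)
l = 1652472432 (l = -137982*(-11976) = 1652472432)
D - l = -11402 - 1*1652472432 = -11402 - 1652472432 = -1652483834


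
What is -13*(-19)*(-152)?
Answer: -37544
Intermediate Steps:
-13*(-19)*(-152) = 247*(-152) = -37544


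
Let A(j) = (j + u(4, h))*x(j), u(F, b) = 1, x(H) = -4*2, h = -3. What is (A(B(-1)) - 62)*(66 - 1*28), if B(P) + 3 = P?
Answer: -1444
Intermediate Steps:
B(P) = -3 + P
x(H) = -8
A(j) = -8 - 8*j (A(j) = (j + 1)*(-8) = (1 + j)*(-8) = -8 - 8*j)
(A(B(-1)) - 62)*(66 - 1*28) = ((-8 - 8*(-3 - 1)) - 62)*(66 - 1*28) = ((-8 - 8*(-4)) - 62)*(66 - 28) = ((-8 + 32) - 62)*38 = (24 - 62)*38 = -38*38 = -1444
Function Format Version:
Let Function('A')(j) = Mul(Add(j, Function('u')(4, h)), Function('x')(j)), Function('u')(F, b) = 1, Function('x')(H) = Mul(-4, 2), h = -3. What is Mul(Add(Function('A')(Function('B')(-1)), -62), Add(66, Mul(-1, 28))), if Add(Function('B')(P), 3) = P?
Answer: -1444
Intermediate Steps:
Function('B')(P) = Add(-3, P)
Function('x')(H) = -8
Function('A')(j) = Add(-8, Mul(-8, j)) (Function('A')(j) = Mul(Add(j, 1), -8) = Mul(Add(1, j), -8) = Add(-8, Mul(-8, j)))
Mul(Add(Function('A')(Function('B')(-1)), -62), Add(66, Mul(-1, 28))) = Mul(Add(Add(-8, Mul(-8, Add(-3, -1))), -62), Add(66, Mul(-1, 28))) = Mul(Add(Add(-8, Mul(-8, -4)), -62), Add(66, -28)) = Mul(Add(Add(-8, 32), -62), 38) = Mul(Add(24, -62), 38) = Mul(-38, 38) = -1444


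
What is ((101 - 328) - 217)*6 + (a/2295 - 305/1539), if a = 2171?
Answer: -348393338/130815 ≈ -2663.3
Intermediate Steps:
((101 - 328) - 217)*6 + (a/2295 - 305/1539) = ((101 - 328) - 217)*6 + (2171/2295 - 305/1539) = (-227 - 217)*6 + (2171*(1/2295) - 305*1/1539) = -444*6 + (2171/2295 - 305/1539) = -2664 + 97822/130815 = -348393338/130815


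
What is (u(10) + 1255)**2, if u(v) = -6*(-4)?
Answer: 1635841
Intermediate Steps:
u(v) = 24
(u(10) + 1255)**2 = (24 + 1255)**2 = 1279**2 = 1635841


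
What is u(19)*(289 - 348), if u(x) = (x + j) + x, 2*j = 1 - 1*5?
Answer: -2124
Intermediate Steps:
j = -2 (j = (1 - 1*5)/2 = (1 - 5)/2 = (½)*(-4) = -2)
u(x) = -2 + 2*x (u(x) = (x - 2) + x = (-2 + x) + x = -2 + 2*x)
u(19)*(289 - 348) = (-2 + 2*19)*(289 - 348) = (-2 + 38)*(-59) = 36*(-59) = -2124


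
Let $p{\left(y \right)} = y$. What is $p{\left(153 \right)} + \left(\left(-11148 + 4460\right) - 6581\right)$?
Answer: $-13116$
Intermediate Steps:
$p{\left(153 \right)} + \left(\left(-11148 + 4460\right) - 6581\right) = 153 + \left(\left(-11148 + 4460\right) - 6581\right) = 153 - 13269 = -13116$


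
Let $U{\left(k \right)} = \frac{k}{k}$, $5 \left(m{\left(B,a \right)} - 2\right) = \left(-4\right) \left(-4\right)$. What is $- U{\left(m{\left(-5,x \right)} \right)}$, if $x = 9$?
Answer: $-1$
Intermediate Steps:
$m{\left(B,a \right)} = \frac{26}{5}$ ($m{\left(B,a \right)} = 2 + \frac{\left(-4\right) \left(-4\right)}{5} = 2 + \frac{1}{5} \cdot 16 = 2 + \frac{16}{5} = \frac{26}{5}$)
$U{\left(k \right)} = 1$
$- U{\left(m{\left(-5,x \right)} \right)} = \left(-1\right) 1 = -1$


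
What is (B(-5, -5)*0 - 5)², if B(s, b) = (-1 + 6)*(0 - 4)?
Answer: 25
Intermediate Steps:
B(s, b) = -20 (B(s, b) = 5*(-4) = -20)
(B(-5, -5)*0 - 5)² = (-20*0 - 5)² = (0 - 5)² = (-5)² = 25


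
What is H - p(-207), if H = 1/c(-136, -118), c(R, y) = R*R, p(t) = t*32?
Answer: 122517505/18496 ≈ 6624.0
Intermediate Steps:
p(t) = 32*t
c(R, y) = R**2
H = 1/18496 (H = 1/((-136)**2) = 1/18496 ≈ 5.4066e-5)
H - p(-207) = 1/18496 - 32*(-207) = 1/18496 - 1*(-6624) = 1/18496 + 6624 = 122517505/18496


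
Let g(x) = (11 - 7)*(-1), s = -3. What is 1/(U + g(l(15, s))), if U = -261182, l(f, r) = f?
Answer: -1/261186 ≈ -3.8287e-6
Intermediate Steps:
g(x) = -4 (g(x) = 4*(-1) = -4)
1/(U + g(l(15, s))) = 1/(-261182 - 4) = 1/(-261186) = -1/261186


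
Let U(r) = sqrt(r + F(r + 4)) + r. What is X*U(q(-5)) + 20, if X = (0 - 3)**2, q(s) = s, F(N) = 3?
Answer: -25 + 9*I*sqrt(2) ≈ -25.0 + 12.728*I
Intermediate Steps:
U(r) = r + sqrt(3 + r) (U(r) = sqrt(r + 3) + r = sqrt(3 + r) + r = r + sqrt(3 + r))
X = 9 (X = (-3)**2 = 9)
X*U(q(-5)) + 20 = 9*(-5 + sqrt(3 - 5)) + 20 = 9*(-5 + sqrt(-2)) + 20 = 9*(-5 + I*sqrt(2)) + 20 = (-45 + 9*I*sqrt(2)) + 20 = -25 + 9*I*sqrt(2)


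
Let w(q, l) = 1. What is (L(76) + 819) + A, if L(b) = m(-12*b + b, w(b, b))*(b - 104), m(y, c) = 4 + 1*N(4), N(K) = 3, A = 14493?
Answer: 15116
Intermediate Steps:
m(y, c) = 7 (m(y, c) = 4 + 1*3 = 4 + 3 = 7)
L(b) = -728 + 7*b (L(b) = 7*(b - 104) = 7*(-104 + b) = -728 + 7*b)
(L(76) + 819) + A = ((-728 + 7*76) + 819) + 14493 = ((-728 + 532) + 819) + 14493 = (-196 + 819) + 14493 = 623 + 14493 = 15116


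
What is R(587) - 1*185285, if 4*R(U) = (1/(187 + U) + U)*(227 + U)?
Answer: -101905207/1548 ≈ -65830.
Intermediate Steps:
R(U) = (227 + U)*(U + 1/(187 + U))/4 (R(U) = ((1/(187 + U) + U)*(227 + U))/4 = ((U + 1/(187 + U))*(227 + U))/4 = ((227 + U)*(U + 1/(187 + U)))/4 = (227 + U)*(U + 1/(187 + U))/4)
R(587) - 1*185285 = (227 + 587³ + 414*587² + 42450*587)/(4*(187 + 587)) - 1*185285 = (¼)*(227 + 202262003 + 414*344569 + 24918150)/774 - 185285 = (¼)*(1/774)*(227 + 202262003 + 142651566 + 24918150) - 185285 = (¼)*(1/774)*369831946 - 185285 = 184915973/1548 - 185285 = -101905207/1548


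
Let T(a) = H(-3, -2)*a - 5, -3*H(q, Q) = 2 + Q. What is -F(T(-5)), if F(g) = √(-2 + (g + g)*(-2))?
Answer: -3*√2 ≈ -4.2426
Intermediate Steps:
H(q, Q) = -⅔ - Q/3 (H(q, Q) = -(2 + Q)/3 = -⅔ - Q/3)
T(a) = -5 (T(a) = (-⅔ - ⅓*(-2))*a - 5 = (-⅔ + ⅔)*a - 5 = 0*a - 5 = 0 - 5 = -5)
F(g) = √(-2 - 4*g) (F(g) = √(-2 + (2*g)*(-2)) = √(-2 - 4*g))
-F(T(-5)) = -√(-2 - 4*(-5)) = -√(-2 + 20) = -√18 = -3*√2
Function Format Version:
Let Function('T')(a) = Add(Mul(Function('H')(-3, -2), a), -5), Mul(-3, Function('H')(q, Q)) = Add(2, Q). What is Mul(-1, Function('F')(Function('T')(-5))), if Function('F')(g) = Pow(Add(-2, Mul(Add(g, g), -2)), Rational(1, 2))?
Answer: Mul(-3, Pow(2, Rational(1, 2))) ≈ -4.2426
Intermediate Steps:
Function('H')(q, Q) = Add(Rational(-2, 3), Mul(Rational(-1, 3), Q)) (Function('H')(q, Q) = Mul(Rational(-1, 3), Add(2, Q)) = Add(Rational(-2, 3), Mul(Rational(-1, 3), Q)))
Function('T')(a) = -5 (Function('T')(a) = Add(Mul(Add(Rational(-2, 3), Mul(Rational(-1, 3), -2)), a), -5) = Add(Mul(Add(Rational(-2, 3), Rational(2, 3)), a), -5) = Add(Mul(0, a), -5) = Add(0, -5) = -5)
Function('F')(g) = Pow(Add(-2, Mul(-4, g)), Rational(1, 2)) (Function('F')(g) = Pow(Add(-2, Mul(Mul(2, g), -2)), Rational(1, 2)) = Pow(Add(-2, Mul(-4, g)), Rational(1, 2)))
Mul(-1, Function('F')(Function('T')(-5))) = Mul(-1, Pow(Add(-2, Mul(-4, -5)), Rational(1, 2))) = Mul(-1, Pow(Add(-2, 20), Rational(1, 2))) = Mul(-1, Pow(18, Rational(1, 2))) = Mul(-1, Mul(3, Pow(2, Rational(1, 2)))) = Mul(-3, Pow(2, Rational(1, 2)))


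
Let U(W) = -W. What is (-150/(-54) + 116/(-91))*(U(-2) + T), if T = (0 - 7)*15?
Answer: -126793/819 ≈ -154.81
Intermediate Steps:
T = -105 (T = -7*15 = -105)
(-150/(-54) + 116/(-91))*(U(-2) + T) = (-150/(-54) + 116/(-91))*(-1*(-2) - 105) = (-150*(-1/54) + 116*(-1/91))*(2 - 105) = (25/9 - 116/91)*(-103) = (1231/819)*(-103) = -126793/819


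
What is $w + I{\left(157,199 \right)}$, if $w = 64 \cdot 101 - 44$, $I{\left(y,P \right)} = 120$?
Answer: $6540$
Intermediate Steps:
$w = 6420$ ($w = 6464 - 44 = 6420$)
$w + I{\left(157,199 \right)} = 6420 + 120 = 6540$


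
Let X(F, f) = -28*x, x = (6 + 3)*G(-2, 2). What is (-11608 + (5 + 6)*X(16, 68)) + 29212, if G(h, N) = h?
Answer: 23148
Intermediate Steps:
x = -18 (x = (6 + 3)*(-2) = 9*(-2) = -18)
X(F, f) = 504 (X(F, f) = -28*(-18) = -7*(-72) = 504)
(-11608 + (5 + 6)*X(16, 68)) + 29212 = (-11608 + (5 + 6)*504) + 29212 = (-11608 + 11*504) + 29212 = (-11608 + 5544) + 29212 = -6064 + 29212 = 23148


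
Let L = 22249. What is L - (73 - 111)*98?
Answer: 25973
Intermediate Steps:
L - (73 - 111)*98 = 22249 - (73 - 111)*98 = 22249 - (-38)*98 = 22249 - 1*(-3724) = 22249 + 3724 = 25973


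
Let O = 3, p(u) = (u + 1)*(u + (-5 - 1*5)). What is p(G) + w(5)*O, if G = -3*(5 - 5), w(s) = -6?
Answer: -28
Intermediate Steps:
G = 0 (G = -3*0 = 0)
p(u) = (1 + u)*(-10 + u) (p(u) = (1 + u)*(u + (-5 - 5)) = (1 + u)*(u - 10) = (1 + u)*(-10 + u))
p(G) + w(5)*O = (-10 + 0² - 9*0) - 6*3 = (-10 + 0 + 0) - 18 = -10 - 18 = -28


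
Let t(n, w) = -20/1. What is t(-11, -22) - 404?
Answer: -424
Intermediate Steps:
t(n, w) = -20 (t(n, w) = -20*1 = -20)
t(-11, -22) - 404 = -20 - 404 = -424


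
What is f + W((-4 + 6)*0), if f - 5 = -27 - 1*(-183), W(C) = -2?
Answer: 159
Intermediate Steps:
f = 161 (f = 5 + (-27 - 1*(-183)) = 5 + (-27 + 183) = 5 + 156 = 161)
f + W((-4 + 6)*0) = 161 - 2 = 159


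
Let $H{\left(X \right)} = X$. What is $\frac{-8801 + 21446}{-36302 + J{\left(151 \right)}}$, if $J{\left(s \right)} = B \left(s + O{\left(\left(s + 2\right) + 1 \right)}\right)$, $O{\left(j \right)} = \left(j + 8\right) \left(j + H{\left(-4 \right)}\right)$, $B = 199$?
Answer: $\frac{12645}{4829447} \approx 0.0026183$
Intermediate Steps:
$O{\left(j \right)} = \left(-4 + j\right) \left(8 + j\right)$ ($O{\left(j \right)} = \left(j + 8\right) \left(j - 4\right) = \left(8 + j\right) \left(-4 + j\right) = \left(-4 + j\right) \left(8 + j\right)$)
$J{\left(s \right)} = -3980 + 199 \left(3 + s\right)^{2} + 995 s$ ($J{\left(s \right)} = 199 \left(s + \left(-32 + \left(\left(s + 2\right) + 1\right)^{2} + 4 \left(\left(s + 2\right) + 1\right)\right)\right) = 199 \left(s + \left(-32 + \left(\left(2 + s\right) + 1\right)^{2} + 4 \left(\left(2 + s\right) + 1\right)\right)\right) = 199 \left(s + \left(-32 + \left(3 + s\right)^{2} + 4 \left(3 + s\right)\right)\right) = 199 \left(s + \left(-32 + \left(3 + s\right)^{2} + \left(12 + 4 s\right)\right)\right) = 199 \left(s + \left(-20 + \left(3 + s\right)^{2} + 4 s\right)\right) = 199 \left(-20 + \left(3 + s\right)^{2} + 5 s\right) = -3980 + 199 \left(3 + s\right)^{2} + 995 s$)
$\frac{-8801 + 21446}{-36302 + J{\left(151 \right)}} = \frac{-8801 + 21446}{-36302 + \left(-2189 + 199 \cdot 151^{2} + 2189 \cdot 151\right)} = \frac{12645}{-36302 + \left(-2189 + 199 \cdot 22801 + 330539\right)} = \frac{12645}{-36302 + \left(-2189 + 4537399 + 330539\right)} = \frac{12645}{-36302 + 4865749} = \frac{12645}{4829447}$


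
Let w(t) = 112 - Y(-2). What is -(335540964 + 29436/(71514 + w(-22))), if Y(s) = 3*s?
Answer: -546260690061/1628 ≈ -3.3554e+8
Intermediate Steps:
w(t) = 118 (w(t) = 112 - 3*(-2) = 112 - 1*(-6) = 112 + 6 = 118)
-(335540964 + 29436/(71514 + w(-22))) = -(335540964 + 29436/(71514 + 118)) = -29436/(1/(1/71632 + 11399)) = -29436/(1/(816533169/71632)) = -29436/71632/816533169 = -29436*816533169/71632 = -546260690061/1628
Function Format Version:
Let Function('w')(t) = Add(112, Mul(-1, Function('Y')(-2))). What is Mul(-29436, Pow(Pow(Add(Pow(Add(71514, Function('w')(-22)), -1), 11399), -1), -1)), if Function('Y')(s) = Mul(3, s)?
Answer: Rational(-546260690061, 1628) ≈ -3.3554e+8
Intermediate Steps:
Function('w')(t) = 118 (Function('w')(t) = Add(112, Mul(-1, Mul(3, -2))) = Add(112, Mul(-1, -6)) = Add(112, 6) = 118)
Mul(-29436, Pow(Pow(Add(Pow(Add(71514, Function('w')(-22)), -1), 11399), -1), -1)) = Mul(-29436, Pow(Pow(Add(Pow(Add(71514, 118), -1), 11399), -1), -1)) = Mul(-29436, Pow(Pow(Add(Pow(71632, -1), 11399), -1), -1)) = Mul(-29436, Pow(Pow(Add(Rational(1, 71632), 11399), -1), -1)) = Mul(-29436, Pow(Pow(Rational(816533169, 71632), -1), -1)) = Mul(-29436, Pow(Rational(71632, 816533169), -1)) = Mul(-29436, Rational(816533169, 71632)) = Rational(-546260690061, 1628)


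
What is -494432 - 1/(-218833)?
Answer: -108198037855/218833 ≈ -4.9443e+5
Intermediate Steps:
-494432 - 1/(-218833) = -494432 - 1*(-1/218833) = -494432 + 1/218833 = -108198037855/218833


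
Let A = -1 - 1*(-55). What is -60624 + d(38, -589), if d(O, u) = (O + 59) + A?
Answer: -60473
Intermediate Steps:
A = 54 (A = -1 + 55 = 54)
d(O, u) = 113 + O (d(O, u) = (O + 59) + 54 = (59 + O) + 54 = 113 + O)
-60624 + d(38, -589) = -60624 + (113 + 38) = -60624 + 151 = -60473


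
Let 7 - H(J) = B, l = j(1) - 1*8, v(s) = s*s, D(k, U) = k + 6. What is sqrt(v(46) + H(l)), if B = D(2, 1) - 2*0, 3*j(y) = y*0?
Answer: 3*sqrt(235) ≈ 45.989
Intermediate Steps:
D(k, U) = 6 + k
j(y) = 0 (j(y) = (y*0)/3 = (1/3)*0 = 0)
B = 8 (B = (6 + 2) - 2*0 = 8 + 0 = 8)
v(s) = s**2
l = -8 (l = 0 - 1*8 = 0 - 8 = -8)
H(J) = -1 (H(J) = 7 - 1*8 = 7 - 8 = -1)
sqrt(v(46) + H(l)) = sqrt(46**2 - 1) = sqrt(2116 - 1) = sqrt(2115) = 3*sqrt(235)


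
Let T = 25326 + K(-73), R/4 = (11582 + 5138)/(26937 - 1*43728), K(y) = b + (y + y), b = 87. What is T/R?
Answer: -38568927/6080 ≈ -6343.6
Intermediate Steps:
K(y) = 87 + 2*y (K(y) = 87 + (y + y) = 87 + 2*y)
R = -66880/16791 (R = 4*((11582 + 5138)/(26937 - 1*43728)) = 4*(16720/(26937 - 43728)) = 4*(16720/(-16791)) = 4*(16720*(-1/16791)) = 4*(-16720/16791) = -66880/16791 ≈ -3.9831)
T = 25267 (T = 25326 + (87 + 2*(-73)) = 25326 + (87 - 146) = 25326 - 59 = 25267)
T/R = 25267/(-66880/16791) = 25267*(-16791/66880) = -38568927/6080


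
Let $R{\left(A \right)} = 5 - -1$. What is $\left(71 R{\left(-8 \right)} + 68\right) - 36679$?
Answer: $-36185$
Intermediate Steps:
$R{\left(A \right)} = 6$ ($R{\left(A \right)} = 5 + 1 = 6$)
$\left(71 R{\left(-8 \right)} + 68\right) - 36679 = \left(71 \cdot 6 + 68\right) - 36679 = \left(426 + 68\right) - 36679 = 494 - 36679 = -36185$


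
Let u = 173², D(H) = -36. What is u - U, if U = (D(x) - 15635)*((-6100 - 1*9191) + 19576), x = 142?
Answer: 67180164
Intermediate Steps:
u = 29929
U = -67150235 (U = (-36 - 15635)*((-6100 - 1*9191) + 19576) = -15671*((-6100 - 9191) + 19576) = -15671*(-15291 + 19576) = -15671*4285 = -67150235)
u - U = 29929 - 1*(-67150235) = 29929 + 67150235 = 67180164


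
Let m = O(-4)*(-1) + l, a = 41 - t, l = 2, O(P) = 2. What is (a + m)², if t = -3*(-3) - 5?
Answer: 1369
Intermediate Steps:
t = 4 (t = 9 - 5 = 4)
a = 37 (a = 41 - 1*4 = 41 - 4 = 37)
m = 0 (m = 2*(-1) + 2 = -2 + 2 = 0)
(a + m)² = (37 + 0)² = 37² = 1369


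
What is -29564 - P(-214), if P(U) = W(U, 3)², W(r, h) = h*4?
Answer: -29708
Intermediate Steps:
W(r, h) = 4*h
P(U) = 144 (P(U) = (4*3)² = 12² = 144)
-29564 - P(-214) = -29564 - 1*144 = -29564 - 144 = -29708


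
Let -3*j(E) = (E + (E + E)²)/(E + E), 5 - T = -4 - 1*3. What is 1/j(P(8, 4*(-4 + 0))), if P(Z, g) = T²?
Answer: -6/577 ≈ -0.010399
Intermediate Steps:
T = 12 (T = 5 - (-4 - 1*3) = 5 - (-4 - 3) = 5 - 1*(-7) = 5 + 7 = 12)
P(Z, g) = 144 (P(Z, g) = 12² = 144)
j(E) = -(E + 4*E²)/(6*E) (j(E) = -(E + (E + E)²)/(3*(E + E)) = -(E + (2*E)²)/(3*(2*E)) = -(E + 4*E²)*1/(2*E)/3 = -(E + 4*E²)/(6*E))
1/j(P(8, 4*(-4 + 0))) = 1/(-⅙ - ⅔*144) = 1/(-⅙ - 96) = 1/(-577/6) = -6/577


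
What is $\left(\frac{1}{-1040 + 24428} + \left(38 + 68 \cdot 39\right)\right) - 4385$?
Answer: $- \frac{39642659}{23388} \approx -1695.0$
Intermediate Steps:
$\left(\frac{1}{-1040 + 24428} + \left(38 + 68 \cdot 39\right)\right) - 4385 = \left(\frac{1}{23388} + \left(38 + 2652\right)\right) - 4385 = \left(\frac{1}{23388} + 2690\right) - 4385 = \frac{62913721}{23388} - 4385 = - \frac{39642659}{23388}$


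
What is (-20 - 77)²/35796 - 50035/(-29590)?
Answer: 206946517/105920364 ≈ 1.9538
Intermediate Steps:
(-20 - 77)²/35796 - 50035/(-29590) = (-97)²*(1/35796) - 50035*(-1/29590) = 9409*(1/35796) + 10007/5918 = 9409/35796 + 10007/5918 = 206946517/105920364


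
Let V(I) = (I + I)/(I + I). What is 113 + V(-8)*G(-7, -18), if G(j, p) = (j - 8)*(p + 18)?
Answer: 113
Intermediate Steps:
V(I) = 1 (V(I) = (2*I)/((2*I)) = (2*I)*(1/(2*I)) = 1)
G(j, p) = (-8 + j)*(18 + p)
113 + V(-8)*G(-7, -18) = 113 + 1*(-144 - 8*(-18) + 18*(-7) - 7*(-18)) = 113 + 1*(-144 + 144 - 126 + 126) = 113 + 1*0 = 113 + 0 = 113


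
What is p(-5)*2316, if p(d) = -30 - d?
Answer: -57900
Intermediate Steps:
p(-5)*2316 = (-30 - 1*(-5))*2316 = (-30 + 5)*2316 = -25*2316 = -57900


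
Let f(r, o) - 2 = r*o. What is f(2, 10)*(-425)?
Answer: -9350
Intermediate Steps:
f(r, o) = 2 + o*r (f(r, o) = 2 + r*o = 2 + o*r)
f(2, 10)*(-425) = (2 + 10*2)*(-425) = (2 + 20)*(-425) = 22*(-425) = -9350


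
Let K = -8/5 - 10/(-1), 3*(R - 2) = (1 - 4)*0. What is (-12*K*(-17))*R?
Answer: 17136/5 ≈ 3427.2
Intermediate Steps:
R = 2 (R = 2 + ((1 - 4)*0)/3 = 2 + (-3*0)/3 = 2 + (1/3)*0 = 2 + 0 = 2)
K = 42/5 (K = -8*1/5 - 10*(-1) = -8/5 + 10 = 42/5 ≈ 8.4000)
(-12*K*(-17))*R = (-12*42/5*(-17))*2 = -504/5*(-17)*2 = (8568/5)*2 = 17136/5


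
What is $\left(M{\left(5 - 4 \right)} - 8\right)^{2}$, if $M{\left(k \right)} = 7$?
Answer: $1$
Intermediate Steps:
$\left(M{\left(5 - 4 \right)} - 8\right)^{2} = \left(7 - 8\right)^{2} = \left(-1\right)^{2} = 1$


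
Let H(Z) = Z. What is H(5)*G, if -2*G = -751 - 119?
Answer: 2175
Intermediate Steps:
G = 435 (G = -(-751 - 119)/2 = -½*(-870) = 435)
H(5)*G = 5*435 = 2175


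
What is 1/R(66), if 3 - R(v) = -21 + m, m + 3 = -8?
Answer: 1/35 ≈ 0.028571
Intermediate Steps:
m = -11 (m = -3 - 8 = -11)
R(v) = 35 (R(v) = 3 - (-21 - 11) = 3 - 1*(-32) = 3 + 32 = 35)
1/R(66) = 1/35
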